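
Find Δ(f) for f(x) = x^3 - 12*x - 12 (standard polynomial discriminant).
Δ = 3024

For a depressed cubic x^3 + p x + q the discriminant is Δ = -4 p^3 - 27 q^2 = -4*(-12)^3 - 27*(-12)^2 = 6912 - 3888 = 3024.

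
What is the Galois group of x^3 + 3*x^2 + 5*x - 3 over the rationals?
Gal(K/Q) = S_3 (symmetric group of order 6)

Compute the discriminant of x^3 + (3)*x^2 + (5)*x + (-3): Δ = -1004. Since Δ is not a rational square, the Galois group is not contained in A_3; it must be the full S_3 (irreducibility of the cubic rules out anything smaller).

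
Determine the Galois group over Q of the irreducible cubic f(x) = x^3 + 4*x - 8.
Gal(K/Q) = S_3 (symmetric group of order 6)

Compute the discriminant of x^3 + (0)*x^2 + (4)*x + (-8): Δ = -1984. Since Δ is not a rational square, the Galois group is not contained in A_3; it must be the full S_3 (irreducibility of the cubic rules out anything smaller).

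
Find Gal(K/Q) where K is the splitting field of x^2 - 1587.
Gal(K/Q) = Z/2Z (cyclic of order 2)

x^2 - 1587 is irreducible over Q since 1587 is not a rational square. The splitting field Q(sqrt(1587)) has degree 2 over Q, and its unique nontrivial automorphism is sqrt(1587) ↦ -sqrt(1587). Hence Gal(Q(sqrt(1587))/Q) = Z/2Z.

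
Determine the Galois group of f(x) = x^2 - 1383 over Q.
Gal(K/Q) = Z/2Z (cyclic of order 2)

x^2 - 1383 is irreducible over Q since 1383 is not a rational square. The splitting field Q(sqrt(1383)) has degree 2 over Q, and its unique nontrivial automorphism is sqrt(1383) ↦ -sqrt(1383). Hence Gal(Q(sqrt(1383))/Q) = Z/2Z.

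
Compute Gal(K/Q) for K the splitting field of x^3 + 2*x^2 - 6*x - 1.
Gal(K/Q) = S_3 (symmetric group of order 6)

Compute the discriminant of x^3 + (2)*x^2 + (-6)*x + (-1): Δ = 1229. Since Δ is not a rational square, the Galois group is not contained in A_3; it must be the full S_3 (irreducibility of the cubic rules out anything smaller).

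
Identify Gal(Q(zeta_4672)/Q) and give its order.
|Gal(Q(zeta_4672)/Q)| = phi(4672) = 2304; group ≅ (Z/4672Z)^* ≅ Z/2Z × Z/16Z × Z/72Z

The n-th cyclotomic polynomial Φ_4672(x) is the minimal polynomial of zeta_4672 over Q and has degree phi(4672) = 2304. So Q(zeta_4672) is a degree-2304 Galois extension with Galois group (Z/4672Z)^*. By CRT, (Z/4672Z)^* ≅ (Z/64Z)^* × (Z/73Z)^*. Each prime-power unit group is (Z/64Z)^* ≅ Z/2Z × Z/16Z; (Z/73Z)^* ≅ Z/72Z. Hence Gal(Q(zeta_4672)/Q) ≅ Z/2Z × Z/16Z × Z/72Z.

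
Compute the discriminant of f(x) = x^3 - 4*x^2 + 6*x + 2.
Δ = -748

For x^3 + a x^2 + b x + c the discriminant is Δ = 18 a b c - 4 a^3 c + a^2 b^2 - 4 b^3 - 27 c^2.
Plug a = -4, b = 6, c = 2:
  18*(-4)*(6)*(2) - 4*(-4)^3*(2) + (-4)^2*(6)^2 - 4*(6)^3 - 27*(2)^2
  = -864 + (512) + 576 + (-864) + (-108)
  = -748.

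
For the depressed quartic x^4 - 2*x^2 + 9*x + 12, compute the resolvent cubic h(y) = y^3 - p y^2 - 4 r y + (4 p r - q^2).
h(y) = y^3 + 2*y^2 - 48*y - 177

Identify coefficients: p = -2, q = 9, r = 12.
Plug into h(y) = y^3 - p y^2 - 4 r y + (4 p r - q^2):
  h(y) = y^3 - (-2) y^2 - 4*(12) y + (4*(-2)*(12) - (9)^2)
       = y^3 + (2) y^2 + (-48) y + (-177).
Simplifying: h(y) = y^3 + 2*y^2 - 48*y - 177.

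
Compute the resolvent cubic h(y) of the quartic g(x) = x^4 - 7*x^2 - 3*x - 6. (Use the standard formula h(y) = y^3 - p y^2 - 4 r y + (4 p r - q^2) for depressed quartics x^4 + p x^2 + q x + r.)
h(y) = y^3 + 7*y^2 + 24*y + 159

Identify coefficients: p = -7, q = -3, r = -6.
Plug into h(y) = y^3 - p y^2 - 4 r y + (4 p r - q^2):
  h(y) = y^3 - (-7) y^2 - 4*(-6) y + (4*(-7)*(-6) - (-3)^2)
       = y^3 + (7) y^2 + (24) y + (159).
Simplifying: h(y) = y^3 + 7*y^2 + 24*y + 159.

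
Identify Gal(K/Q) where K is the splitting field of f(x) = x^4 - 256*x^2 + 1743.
Gal(K/Q) = V_4 (Klein four-group, Z/2Z × Z/2Z)

f factors as (x^2 - 7)(x^2 - 249), so the splitting field is K = Q(sqrt(7), sqrt(249)). The elements 7, 249, 1743 are all non-squares in Q, so sqrt(7) and sqrt(249) generate independent quadratic extensions. Thus [K:Q] = 4 and Gal(K/Q) is generated by the two order-2 automorphisms sqrt(7) ↦ -sqrt(7) and sqrt(249) ↦ -sqrt(249), giving V_4.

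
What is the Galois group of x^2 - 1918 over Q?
Gal(K/Q) = Z/2Z (cyclic of order 2)

x^2 - 1918 is irreducible over Q since 1918 is not a rational square. The splitting field Q(sqrt(1918)) has degree 2 over Q, and its unique nontrivial automorphism is sqrt(1918) ↦ -sqrt(1918). Hence Gal(Q(sqrt(1918))/Q) = Z/2Z.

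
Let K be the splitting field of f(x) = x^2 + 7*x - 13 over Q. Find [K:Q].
[K:Q] = 2

The discriminant of x^2 + (7)*x + (-13) is b^2 - 4c = 49 - (-52) = 101. Since 101 is not a perfect square in Q, the polynomial is irreducible over Q. Its two roots generate a degree-2 extension, so [K:Q] = 2.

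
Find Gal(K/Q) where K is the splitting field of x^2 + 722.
Gal(K/Q) = Z/2Z (cyclic of order 2)

x^2 + 722 is irreducible over Q since -722 is not a rational square. The splitting field Q(sqrt(-722)) has degree 2 over Q, and its unique nontrivial automorphism is sqrt(-722) ↦ -sqrt(-722). Hence Gal(Q(sqrt(-722))/Q) = Z/2Z.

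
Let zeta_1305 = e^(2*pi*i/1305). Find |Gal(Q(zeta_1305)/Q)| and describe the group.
|Gal(Q(zeta_1305)/Q)| = phi(1305) = 672; group ≅ (Z/1305Z)^* ≅ Z/4Z × Z/6Z × Z/28Z

The n-th cyclotomic polynomial Φ_1305(x) is the minimal polynomial of zeta_1305 over Q and has degree phi(1305) = 672. So Q(zeta_1305) is a degree-672 Galois extension with Galois group (Z/1305Z)^*. By CRT, (Z/1305Z)^* ≅ (Z/9Z)^* × (Z/5Z)^* × (Z/29Z)^*. Each prime-power unit group is (Z/9Z)^* ≅ Z/6Z; (Z/5Z)^* ≅ Z/4Z; (Z/29Z)^* ≅ Z/28Z. Hence Gal(Q(zeta_1305)/Q) ≅ Z/4Z × Z/6Z × Z/28Z.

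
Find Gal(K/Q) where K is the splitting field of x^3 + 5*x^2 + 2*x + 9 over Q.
Gal(K/Q) = S_3 (symmetric group of order 6)

Compute the discriminant of x^3 + (5)*x^2 + (2)*x + (9): Δ = -4999. Since Δ is not a rational square, the Galois group is not contained in A_3; it must be the full S_3 (irreducibility of the cubic rules out anything smaller).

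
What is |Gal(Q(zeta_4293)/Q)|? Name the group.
|Gal(Q(zeta_4293)/Q)| = phi(4293) = 2808; group ≅ (Z/4293Z)^* ≅ Z/52Z × Z/54Z

The n-th cyclotomic polynomial Φ_4293(x) is the minimal polynomial of zeta_4293 over Q and has degree phi(4293) = 2808. So Q(zeta_4293) is a degree-2808 Galois extension with Galois group (Z/4293Z)^*. By CRT, (Z/4293Z)^* ≅ (Z/81Z)^* × (Z/53Z)^*. Each prime-power unit group is (Z/81Z)^* ≅ Z/54Z; (Z/53Z)^* ≅ Z/52Z. Hence Gal(Q(zeta_4293)/Q) ≅ Z/52Z × Z/54Z.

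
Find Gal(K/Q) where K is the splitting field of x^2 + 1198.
Gal(K/Q) = Z/2Z (cyclic of order 2)

x^2 + 1198 is irreducible over Q since -1198 is not a rational square. The splitting field Q(sqrt(-1198)) has degree 2 over Q, and its unique nontrivial automorphism is sqrt(-1198) ↦ -sqrt(-1198). Hence Gal(Q(sqrt(-1198))/Q) = Z/2Z.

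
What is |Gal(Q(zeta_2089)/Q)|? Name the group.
|Gal(Q(zeta_2089)/Q)| = phi(2089) = 2088; group ≅ (Z/2089Z)^* ≅ Z/2088Z

The n-th cyclotomic polynomial Φ_2089(x) is the minimal polynomial of zeta_2089 over Q and has degree phi(2089) = 2088. So Q(zeta_2089) is a degree-2088 Galois extension with Galois group (Z/2089Z)^*. (Z/2089Z)^* is cyclic since 2089 is an odd prime power (or 4). Hence Gal(Q(zeta_2089)/Q) ≅ Z/2088Z.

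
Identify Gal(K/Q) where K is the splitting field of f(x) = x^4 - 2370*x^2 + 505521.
Gal(K/Q) = Z/2Z (cyclic of order 2)

f factors as (x^2 - 2133)(x^2 - 237), so the splitting field is K = Q(sqrt(2133), sqrt(237)). The squarefree part of 2133 is 237 and the squarefree part of 237 is also 237, so sqrt(2133) and sqrt(237) are both rational multiples of sqrt(237). Hence Q(sqrt(2133)) = Q(sqrt(237)) = Q(sqrt(237)), and the splitting field collapses to a single degree-2 extension with Galois group Z/2Z.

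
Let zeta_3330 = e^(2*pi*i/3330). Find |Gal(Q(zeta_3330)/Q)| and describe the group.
|Gal(Q(zeta_3330)/Q)| = phi(3330) = 864; group ≅ (Z/3330Z)^* ≅ Z/4Z × Z/6Z × Z/36Z

The n-th cyclotomic polynomial Φ_3330(x) is the minimal polynomial of zeta_3330 over Q and has degree phi(3330) = 864. So Q(zeta_3330) is a degree-864 Galois extension with Galois group (Z/3330Z)^*. By CRT, (Z/3330Z)^* ≅ (Z/2Z)^* × (Z/9Z)^* × (Z/5Z)^* × (Z/37Z)^*. Each prime-power unit group is (Z/2Z)^* ≅ trivial group (order 1); (Z/9Z)^* ≅ Z/6Z; (Z/5Z)^* ≅ Z/4Z; (Z/37Z)^* ≅ Z/36Z. Hence Gal(Q(zeta_3330)/Q) ≅ Z/4Z × Z/6Z × Z/36Z.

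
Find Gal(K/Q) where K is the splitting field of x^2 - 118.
Gal(K/Q) = Z/2Z (cyclic of order 2)

x^2 - 118 is irreducible over Q since 118 is not a rational square. The splitting field Q(sqrt(118)) has degree 2 over Q, and its unique nontrivial automorphism is sqrt(118) ↦ -sqrt(118). Hence Gal(Q(sqrt(118))/Q) = Z/2Z.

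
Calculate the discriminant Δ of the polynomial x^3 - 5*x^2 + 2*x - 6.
Δ = -2824

For x^3 + a x^2 + b x + c the discriminant is Δ = 18 a b c - 4 a^3 c + a^2 b^2 - 4 b^3 - 27 c^2.
Plug a = -5, b = 2, c = -6:
  18*(-5)*(2)*(-6) - 4*(-5)^3*(-6) + (-5)^2*(2)^2 - 4*(2)^3 - 27*(-6)^2
  = 1080 + (-3000) + 100 + (-32) + (-972)
  = -2824.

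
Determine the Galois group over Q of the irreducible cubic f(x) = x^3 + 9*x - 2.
Gal(K/Q) = S_3 (symmetric group of order 6)

Compute the discriminant of x^3 + (0)*x^2 + (9)*x + (-2): Δ = -3024. Since Δ is not a rational square, the Galois group is not contained in A_3; it must be the full S_3 (irreducibility of the cubic rules out anything smaller).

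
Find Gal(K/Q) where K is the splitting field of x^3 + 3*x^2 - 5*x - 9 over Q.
Gal(K/Q) = S_3 (symmetric group of order 6)

Compute the discriminant of x^3 + (3)*x^2 + (-5)*x + (-9): Δ = 1940. Since Δ is not a rational square, the Galois group is not contained in A_3; it must be the full S_3 (irreducibility of the cubic rules out anything smaller).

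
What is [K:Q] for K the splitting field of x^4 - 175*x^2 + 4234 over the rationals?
[K:Q] = 4

f factors as (x^2 - 29)(x^2 - 146); the splitting field is K = Q(sqrt(29), sqrt(146)). Since 29, 146, and 4234 are all non-squares in Q, the three subfields Q(sqrt(29)), Q(sqrt(146)), Q(sqrt(4234)) are distinct degree-2 extensions, so [K:Q] = 4 (Klein four Galois group).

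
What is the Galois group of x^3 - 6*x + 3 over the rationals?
Gal(K/Q) = S_3 (symmetric group of order 6)

Compute the discriminant of x^3 + (0)*x^2 + (-6)*x + (3): Δ = 621. Since Δ is not a rational square, the Galois group is not contained in A_3; it must be the full S_3 (irreducibility of the cubic rules out anything smaller).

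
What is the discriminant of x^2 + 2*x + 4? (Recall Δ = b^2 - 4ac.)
Δ = -12

For a quadratic a x^2 + b x + c the discriminant is Δ = b^2 - 4ac = (2)^2 - 4*(1)*(4) = 4 - (16) = -12.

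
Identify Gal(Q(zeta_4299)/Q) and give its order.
|Gal(Q(zeta_4299)/Q)| = phi(4299) = 2864; group ≅ (Z/4299Z)^* ≅ Z/2Z × Z/1432Z

The n-th cyclotomic polynomial Φ_4299(x) is the minimal polynomial of zeta_4299 over Q and has degree phi(4299) = 2864. So Q(zeta_4299) is a degree-2864 Galois extension with Galois group (Z/4299Z)^*. By CRT, (Z/4299Z)^* ≅ (Z/3Z)^* × (Z/1433Z)^*. Each prime-power unit group is (Z/3Z)^* ≅ Z/2Z; (Z/1433Z)^* ≅ Z/1432Z. Hence Gal(Q(zeta_4299)/Q) ≅ Z/2Z × Z/1432Z.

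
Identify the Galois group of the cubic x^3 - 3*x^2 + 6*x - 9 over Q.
Gal(K/Q) = S_3 (symmetric group of order 6)

Compute the discriminant of x^3 + (-3)*x^2 + (6)*x + (-9): Δ = -783. Since Δ is not a rational square, the Galois group is not contained in A_3; it must be the full S_3 (irreducibility of the cubic rules out anything smaller).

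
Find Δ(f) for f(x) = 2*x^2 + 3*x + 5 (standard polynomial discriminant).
Δ = -31

For a quadratic a x^2 + b x + c the discriminant is Δ = b^2 - 4ac = (3)^2 - 4*(2)*(5) = 9 - (40) = -31.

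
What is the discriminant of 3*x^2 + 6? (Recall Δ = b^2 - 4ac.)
Δ = -72

For a quadratic a x^2 + b x + c the discriminant is Δ = b^2 - 4ac = (0)^2 - 4*(3)*(6) = 0 - (72) = -72.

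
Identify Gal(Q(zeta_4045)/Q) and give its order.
|Gal(Q(zeta_4045)/Q)| = phi(4045) = 3232; group ≅ (Z/4045Z)^* ≅ Z/4Z × Z/808Z

The n-th cyclotomic polynomial Φ_4045(x) is the minimal polynomial of zeta_4045 over Q and has degree phi(4045) = 3232. So Q(zeta_4045) is a degree-3232 Galois extension with Galois group (Z/4045Z)^*. By CRT, (Z/4045Z)^* ≅ (Z/5Z)^* × (Z/809Z)^*. Each prime-power unit group is (Z/5Z)^* ≅ Z/4Z; (Z/809Z)^* ≅ Z/808Z. Hence Gal(Q(zeta_4045)/Q) ≅ Z/4Z × Z/808Z.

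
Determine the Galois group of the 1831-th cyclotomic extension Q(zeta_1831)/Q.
|Gal(Q(zeta_1831)/Q)| = phi(1831) = 1830; group ≅ (Z/1831Z)^* ≅ Z/1830Z

The n-th cyclotomic polynomial Φ_1831(x) is the minimal polynomial of zeta_1831 over Q and has degree phi(1831) = 1830. So Q(zeta_1831) is a degree-1830 Galois extension with Galois group (Z/1831Z)^*. (Z/1831Z)^* is cyclic since 1831 is an odd prime power (or 4). Hence Gal(Q(zeta_1831)/Q) ≅ Z/1830Z.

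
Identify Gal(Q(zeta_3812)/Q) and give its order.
|Gal(Q(zeta_3812)/Q)| = phi(3812) = 1904; group ≅ (Z/3812Z)^* ≅ Z/2Z × Z/952Z

The n-th cyclotomic polynomial Φ_3812(x) is the minimal polynomial of zeta_3812 over Q and has degree phi(3812) = 1904. So Q(zeta_3812) is a degree-1904 Galois extension with Galois group (Z/3812Z)^*. By CRT, (Z/3812Z)^* ≅ (Z/4Z)^* × (Z/953Z)^*. Each prime-power unit group is (Z/4Z)^* ≅ Z/2Z; (Z/953Z)^* ≅ Z/952Z. Hence Gal(Q(zeta_3812)/Q) ≅ Z/2Z × Z/952Z.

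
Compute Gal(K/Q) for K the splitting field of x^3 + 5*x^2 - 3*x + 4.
Gal(K/Q) = S_3 (symmetric group of order 6)

Compute the discriminant of x^3 + (5)*x^2 + (-3)*x + (4): Δ = -3179. Since Δ is not a rational square, the Galois group is not contained in A_3; it must be the full S_3 (irreducibility of the cubic rules out anything smaller).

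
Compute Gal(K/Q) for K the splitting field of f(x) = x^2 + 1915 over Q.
Gal(K/Q) = Z/2Z (cyclic of order 2)

x^2 + 1915 is irreducible over Q since -1915 is not a rational square. The splitting field Q(sqrt(-1915)) has degree 2 over Q, and its unique nontrivial automorphism is sqrt(-1915) ↦ -sqrt(-1915). Hence Gal(Q(sqrt(-1915))/Q) = Z/2Z.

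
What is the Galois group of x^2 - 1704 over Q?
Gal(K/Q) = Z/2Z (cyclic of order 2)

x^2 - 1704 is irreducible over Q since 1704 is not a rational square. The splitting field Q(sqrt(1704)) has degree 2 over Q, and its unique nontrivial automorphism is sqrt(1704) ↦ -sqrt(1704). Hence Gal(Q(sqrt(1704))/Q) = Z/2Z.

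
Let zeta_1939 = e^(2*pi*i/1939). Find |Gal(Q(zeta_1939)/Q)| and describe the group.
|Gal(Q(zeta_1939)/Q)| = phi(1939) = 1656; group ≅ (Z/1939Z)^* ≅ Z/6Z × Z/276Z

The n-th cyclotomic polynomial Φ_1939(x) is the minimal polynomial of zeta_1939 over Q and has degree phi(1939) = 1656. So Q(zeta_1939) is a degree-1656 Galois extension with Galois group (Z/1939Z)^*. By CRT, (Z/1939Z)^* ≅ (Z/7Z)^* × (Z/277Z)^*. Each prime-power unit group is (Z/7Z)^* ≅ Z/6Z; (Z/277Z)^* ≅ Z/276Z. Hence Gal(Q(zeta_1939)/Q) ≅ Z/6Z × Z/276Z.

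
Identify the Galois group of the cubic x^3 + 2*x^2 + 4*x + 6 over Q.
Gal(K/Q) = S_3 (symmetric group of order 6)

Compute the discriminant of x^3 + (2)*x^2 + (4)*x + (6): Δ = -492. Since Δ is not a rational square, the Galois group is not contained in A_3; it must be the full S_3 (irreducibility of the cubic rules out anything smaller).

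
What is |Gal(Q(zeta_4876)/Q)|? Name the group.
|Gal(Q(zeta_4876)/Q)| = phi(4876) = 2288; group ≅ (Z/4876Z)^* ≅ Z/2Z × Z/22Z × Z/52Z

The n-th cyclotomic polynomial Φ_4876(x) is the minimal polynomial of zeta_4876 over Q and has degree phi(4876) = 2288. So Q(zeta_4876) is a degree-2288 Galois extension with Galois group (Z/4876Z)^*. By CRT, (Z/4876Z)^* ≅ (Z/4Z)^* × (Z/23Z)^* × (Z/53Z)^*. Each prime-power unit group is (Z/4Z)^* ≅ Z/2Z; (Z/23Z)^* ≅ Z/22Z; (Z/53Z)^* ≅ Z/52Z. Hence Gal(Q(zeta_4876)/Q) ≅ Z/2Z × Z/22Z × Z/52Z.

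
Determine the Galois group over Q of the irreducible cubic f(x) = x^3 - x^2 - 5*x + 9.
Gal(K/Q) = S_3 (symmetric group of order 6)

Compute the discriminant of x^3 + (-1)*x^2 + (-5)*x + (9): Δ = -816. Since Δ is not a rational square, the Galois group is not contained in A_3; it must be the full S_3 (irreducibility of the cubic rules out anything smaller).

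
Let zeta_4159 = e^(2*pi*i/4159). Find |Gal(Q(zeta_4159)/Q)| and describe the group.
|Gal(Q(zeta_4159)/Q)| = phi(4159) = 4158; group ≅ (Z/4159Z)^* ≅ Z/4158Z

The n-th cyclotomic polynomial Φ_4159(x) is the minimal polynomial of zeta_4159 over Q and has degree phi(4159) = 4158. So Q(zeta_4159) is a degree-4158 Galois extension with Galois group (Z/4159Z)^*. (Z/4159Z)^* is cyclic since 4159 is an odd prime power (or 4). Hence Gal(Q(zeta_4159)/Q) ≅ Z/4158Z.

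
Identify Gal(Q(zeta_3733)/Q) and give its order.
|Gal(Q(zeta_3733)/Q)| = phi(3733) = 3732; group ≅ (Z/3733Z)^* ≅ Z/3732Z

The n-th cyclotomic polynomial Φ_3733(x) is the minimal polynomial of zeta_3733 over Q and has degree phi(3733) = 3732. So Q(zeta_3733) is a degree-3732 Galois extension with Galois group (Z/3733Z)^*. (Z/3733Z)^* is cyclic since 3733 is an odd prime power (or 4). Hence Gal(Q(zeta_3733)/Q) ≅ Z/3732Z.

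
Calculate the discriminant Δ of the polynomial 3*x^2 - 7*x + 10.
Δ = -71

For a quadratic a x^2 + b x + c the discriminant is Δ = b^2 - 4ac = (-7)^2 - 4*(3)*(10) = 49 - (120) = -71.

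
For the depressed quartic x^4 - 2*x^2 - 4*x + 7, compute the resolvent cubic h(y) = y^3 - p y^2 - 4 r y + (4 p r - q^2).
h(y) = y^3 + 2*y^2 - 28*y - 72

Identify coefficients: p = -2, q = -4, r = 7.
Plug into h(y) = y^3 - p y^2 - 4 r y + (4 p r - q^2):
  h(y) = y^3 - (-2) y^2 - 4*(7) y + (4*(-2)*(7) - (-4)^2)
       = y^3 + (2) y^2 + (-28) y + (-72).
Simplifying: h(y) = y^3 + 2*y^2 - 28*y - 72.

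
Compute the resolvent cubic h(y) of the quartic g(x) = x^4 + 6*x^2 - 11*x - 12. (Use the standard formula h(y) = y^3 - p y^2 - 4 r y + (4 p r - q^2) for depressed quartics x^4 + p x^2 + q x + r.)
h(y) = y^3 - 6*y^2 + 48*y - 409

Identify coefficients: p = 6, q = -11, r = -12.
Plug into h(y) = y^3 - p y^2 - 4 r y + (4 p r - q^2):
  h(y) = y^3 - (6) y^2 - 4*(-12) y + (4*(6)*(-12) - (-11)^2)
       = y^3 + (-6) y^2 + (48) y + (-409).
Simplifying: h(y) = y^3 - 6*y^2 + 48*y - 409.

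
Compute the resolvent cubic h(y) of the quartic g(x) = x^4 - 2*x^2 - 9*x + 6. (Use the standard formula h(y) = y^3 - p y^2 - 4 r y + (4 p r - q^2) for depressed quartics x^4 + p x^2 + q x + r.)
h(y) = y^3 + 2*y^2 - 24*y - 129

Identify coefficients: p = -2, q = -9, r = 6.
Plug into h(y) = y^3 - p y^2 - 4 r y + (4 p r - q^2):
  h(y) = y^3 - (-2) y^2 - 4*(6) y + (4*(-2)*(6) - (-9)^2)
       = y^3 + (2) y^2 + (-24) y + (-129).
Simplifying: h(y) = y^3 + 2*y^2 - 24*y - 129.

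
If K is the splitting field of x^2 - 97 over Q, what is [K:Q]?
[K:Q] = 2

The polynomial x^2 - 97 is irreducible over Q since 97 is not a perfect square. Its splitting field is Q(sqrt(97)), which has degree 2 over Q.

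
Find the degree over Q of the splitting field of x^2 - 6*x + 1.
[K:Q] = 2

The discriminant of x^2 + (-6)*x + (1) is b^2 - 4c = 36 - (4) = 32. Since 32 is not a perfect square in Q, the polynomial is irreducible over Q. Its two roots generate a degree-2 extension, so [K:Q] = 2.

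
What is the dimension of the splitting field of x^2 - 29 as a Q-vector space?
[K:Q] = 2

The polynomial x^2 - 29 is irreducible over Q since 29 is not a perfect square. Its splitting field is Q(sqrt(29)), which has degree 2 over Q.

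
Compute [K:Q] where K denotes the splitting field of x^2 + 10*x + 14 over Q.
[K:Q] = 2

The discriminant of x^2 + (10)*x + (14) is b^2 - 4c = 100 - (56) = 44. Since 44 is not a perfect square in Q, the polynomial is irreducible over Q. Its two roots generate a degree-2 extension, so [K:Q] = 2.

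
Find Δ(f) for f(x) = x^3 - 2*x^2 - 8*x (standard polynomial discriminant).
Δ = 2304

For x^3 + a x^2 + b x + c the discriminant is Δ = 18 a b c - 4 a^3 c + a^2 b^2 - 4 b^3 - 27 c^2.
Plug a = -2, b = -8, c = 0:
  18*(-2)*(-8)*(0) - 4*(-2)^3*(0) + (-2)^2*(-8)^2 - 4*(-8)^3 - 27*(0)^2
  = 0 + (0) + 256 + (2048) + (0)
  = 2304.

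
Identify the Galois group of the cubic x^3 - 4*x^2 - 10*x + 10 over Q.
Gal(K/Q) = S_3 (symmetric group of order 6)

Compute the discriminant of x^3 + (-4)*x^2 + (-10)*x + (10): Δ = 12660. Since Δ is not a rational square, the Galois group is not contained in A_3; it must be the full S_3 (irreducibility of the cubic rules out anything smaller).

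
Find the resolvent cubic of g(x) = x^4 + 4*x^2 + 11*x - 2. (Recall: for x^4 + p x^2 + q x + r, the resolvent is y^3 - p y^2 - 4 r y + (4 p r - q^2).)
h(y) = y^3 - 4*y^2 + 8*y - 153

Identify coefficients: p = 4, q = 11, r = -2.
Plug into h(y) = y^3 - p y^2 - 4 r y + (4 p r - q^2):
  h(y) = y^3 - (4) y^2 - 4*(-2) y + (4*(4)*(-2) - (11)^2)
       = y^3 + (-4) y^2 + (8) y + (-153).
Simplifying: h(y) = y^3 - 4*y^2 + 8*y - 153.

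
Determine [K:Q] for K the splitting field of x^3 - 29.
[K:Q] = 6

x^3 - 29 has one real root r = 29^(1/3) and two complex roots r*zeta_3, r*zeta_3^2 where zeta_3 = e^(2*pi*i/3). The splitting field is Q(r, zeta_3). [Q(r):Q] = 3 and [Q(zeta_3):Q] = 2 with gcd = 1, so [Q(r, zeta_3):Q] = 3 * 2 = 6.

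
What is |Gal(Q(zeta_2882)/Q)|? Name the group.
|Gal(Q(zeta_2882)/Q)| = phi(2882) = 1300; group ≅ (Z/2882Z)^* ≅ Z/10Z × Z/130Z

The n-th cyclotomic polynomial Φ_2882(x) is the minimal polynomial of zeta_2882 over Q and has degree phi(2882) = 1300. So Q(zeta_2882) is a degree-1300 Galois extension with Galois group (Z/2882Z)^*. By CRT, (Z/2882Z)^* ≅ (Z/2Z)^* × (Z/11Z)^* × (Z/131Z)^*. Each prime-power unit group is (Z/2Z)^* ≅ trivial group (order 1); (Z/11Z)^* ≅ Z/10Z; (Z/131Z)^* ≅ Z/130Z. Hence Gal(Q(zeta_2882)/Q) ≅ Z/10Z × Z/130Z.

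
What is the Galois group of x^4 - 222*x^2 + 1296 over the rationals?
Gal(K/Q) = Z/2Z (cyclic of order 2)

f factors as (x^2 - 6)(x^2 - 216), so the splitting field is K = Q(sqrt(6), sqrt(216)). The squarefree part of 6 is 6 and the squarefree part of 216 is also 6, so sqrt(6) and sqrt(216) are both rational multiples of sqrt(6). Hence Q(sqrt(6)) = Q(sqrt(216)) = Q(sqrt(6)), and the splitting field collapses to a single degree-2 extension with Galois group Z/2Z.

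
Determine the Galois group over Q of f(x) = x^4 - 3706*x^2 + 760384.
Gal(K/Q) = Z/2Z (cyclic of order 2)

f factors as (x^2 - 3488)(x^2 - 218), so the splitting field is K = Q(sqrt(3488), sqrt(218)). The squarefree part of 3488 is 218 and the squarefree part of 218 is also 218, so sqrt(3488) and sqrt(218) are both rational multiples of sqrt(218). Hence Q(sqrt(3488)) = Q(sqrt(218)) = Q(sqrt(218)), and the splitting field collapses to a single degree-2 extension with Galois group Z/2Z.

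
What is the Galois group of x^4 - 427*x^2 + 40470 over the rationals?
Gal(K/Q) = V_4 (Klein four-group, Z/2Z × Z/2Z)

f factors as (x^2 - 285)(x^2 - 142), so the splitting field is K = Q(sqrt(285), sqrt(142)). The elements 285, 142, 40470 are all non-squares in Q, so sqrt(285) and sqrt(142) generate independent quadratic extensions. Thus [K:Q] = 4 and Gal(K/Q) is generated by the two order-2 automorphisms sqrt(285) ↦ -sqrt(285) and sqrt(142) ↦ -sqrt(142), giving V_4.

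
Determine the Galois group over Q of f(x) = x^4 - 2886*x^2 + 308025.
Gal(K/Q) = Z/2Z (cyclic of order 2)

f factors as (x^2 - 111)(x^2 - 2775), so the splitting field is K = Q(sqrt(111), sqrt(2775)). The squarefree part of 111 is 111 and the squarefree part of 2775 is also 111, so sqrt(111) and sqrt(2775) are both rational multiples of sqrt(111). Hence Q(sqrt(111)) = Q(sqrt(2775)) = Q(sqrt(111)), and the splitting field collapses to a single degree-2 extension with Galois group Z/2Z.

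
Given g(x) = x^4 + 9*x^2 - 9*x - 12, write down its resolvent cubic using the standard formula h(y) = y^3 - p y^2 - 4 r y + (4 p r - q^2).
h(y) = y^3 - 9*y^2 + 48*y - 513

Identify coefficients: p = 9, q = -9, r = -12.
Plug into h(y) = y^3 - p y^2 - 4 r y + (4 p r - q^2):
  h(y) = y^3 - (9) y^2 - 4*(-12) y + (4*(9)*(-12) - (-9)^2)
       = y^3 + (-9) y^2 + (48) y + (-513).
Simplifying: h(y) = y^3 - 9*y^2 + 48*y - 513.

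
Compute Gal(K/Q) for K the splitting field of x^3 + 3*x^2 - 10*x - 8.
Gal(K/Q) = S_3 (symmetric group of order 6)

Compute the discriminant of x^3 + (3)*x^2 + (-10)*x + (-8): Δ = 8356. Since Δ is not a rational square, the Galois group is not contained in A_3; it must be the full S_3 (irreducibility of the cubic rules out anything smaller).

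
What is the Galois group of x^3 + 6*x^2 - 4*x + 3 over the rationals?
Gal(K/Q) = S_3 (symmetric group of order 6)

Compute the discriminant of x^3 + (6)*x^2 + (-4)*x + (3): Δ = -3299. Since Δ is not a rational square, the Galois group is not contained in A_3; it must be the full S_3 (irreducibility of the cubic rules out anything smaller).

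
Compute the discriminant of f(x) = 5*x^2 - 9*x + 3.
Δ = 21

For a quadratic a x^2 + b x + c the discriminant is Δ = b^2 - 4ac = (-9)^2 - 4*(5)*(3) = 81 - (60) = 21.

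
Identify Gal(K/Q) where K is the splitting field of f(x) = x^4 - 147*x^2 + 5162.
Gal(K/Q) = V_4 (Klein four-group, Z/2Z × Z/2Z)

f factors as (x^2 - 89)(x^2 - 58), so the splitting field is K = Q(sqrt(89), sqrt(58)). The elements 89, 58, 5162 are all non-squares in Q, so sqrt(89) and sqrt(58) generate independent quadratic extensions. Thus [K:Q] = 4 and Gal(K/Q) is generated by the two order-2 automorphisms sqrt(89) ↦ -sqrt(89) and sqrt(58) ↦ -sqrt(58), giving V_4.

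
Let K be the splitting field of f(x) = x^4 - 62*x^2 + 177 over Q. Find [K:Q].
[K:Q] = 4

f factors as (x^2 - 59)(x^2 - 3); the splitting field is K = Q(sqrt(59), sqrt(3)). Since 59, 3, and 177 are all non-squares in Q, the three subfields Q(sqrt(59)), Q(sqrt(3)), Q(sqrt(177)) are distinct degree-2 extensions, so [K:Q] = 4 (Klein four Galois group).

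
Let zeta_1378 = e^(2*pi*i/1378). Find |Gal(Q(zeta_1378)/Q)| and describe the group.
|Gal(Q(zeta_1378)/Q)| = phi(1378) = 624; group ≅ (Z/1378Z)^* ≅ Z/12Z × Z/52Z

The n-th cyclotomic polynomial Φ_1378(x) is the minimal polynomial of zeta_1378 over Q and has degree phi(1378) = 624. So Q(zeta_1378) is a degree-624 Galois extension with Galois group (Z/1378Z)^*. By CRT, (Z/1378Z)^* ≅ (Z/2Z)^* × (Z/13Z)^* × (Z/53Z)^*. Each prime-power unit group is (Z/2Z)^* ≅ trivial group (order 1); (Z/13Z)^* ≅ Z/12Z; (Z/53Z)^* ≅ Z/52Z. Hence Gal(Q(zeta_1378)/Q) ≅ Z/12Z × Z/52Z.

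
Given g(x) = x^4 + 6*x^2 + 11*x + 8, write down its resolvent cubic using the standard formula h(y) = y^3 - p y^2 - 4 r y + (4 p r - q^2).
h(y) = y^3 - 6*y^2 - 32*y + 71

Identify coefficients: p = 6, q = 11, r = 8.
Plug into h(y) = y^3 - p y^2 - 4 r y + (4 p r - q^2):
  h(y) = y^3 - (6) y^2 - 4*(8) y + (4*(6)*(8) - (11)^2)
       = y^3 + (-6) y^2 + (-32) y + (71).
Simplifying: h(y) = y^3 - 6*y^2 - 32*y + 71.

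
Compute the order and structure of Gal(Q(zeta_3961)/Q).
|Gal(Q(zeta_3961)/Q)| = phi(3961) = 3712; group ≅ (Z/3961Z)^* ≅ Z/16Z × Z/232Z

The n-th cyclotomic polynomial Φ_3961(x) is the minimal polynomial of zeta_3961 over Q and has degree phi(3961) = 3712. So Q(zeta_3961) is a degree-3712 Galois extension with Galois group (Z/3961Z)^*. By CRT, (Z/3961Z)^* ≅ (Z/17Z)^* × (Z/233Z)^*. Each prime-power unit group is (Z/17Z)^* ≅ Z/16Z; (Z/233Z)^* ≅ Z/232Z. Hence Gal(Q(zeta_3961)/Q) ≅ Z/16Z × Z/232Z.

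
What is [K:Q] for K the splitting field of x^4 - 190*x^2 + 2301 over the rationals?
[K:Q] = 4

f factors as (x^2 - 177)(x^2 - 13); the splitting field is K = Q(sqrt(177), sqrt(13)). Since 177, 13, and 2301 are all non-squares in Q, the three subfields Q(sqrt(177)), Q(sqrt(13)), Q(sqrt(2301)) are distinct degree-2 extensions, so [K:Q] = 4 (Klein four Galois group).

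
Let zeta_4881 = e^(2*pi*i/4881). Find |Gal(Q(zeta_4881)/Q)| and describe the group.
|Gal(Q(zeta_4881)/Q)| = phi(4881) = 3252; group ≅ (Z/4881Z)^* ≅ Z/2Z × Z/1626Z

The n-th cyclotomic polynomial Φ_4881(x) is the minimal polynomial of zeta_4881 over Q and has degree phi(4881) = 3252. So Q(zeta_4881) is a degree-3252 Galois extension with Galois group (Z/4881Z)^*. By CRT, (Z/4881Z)^* ≅ (Z/3Z)^* × (Z/1627Z)^*. Each prime-power unit group is (Z/3Z)^* ≅ Z/2Z; (Z/1627Z)^* ≅ Z/1626Z. Hence Gal(Q(zeta_4881)/Q) ≅ Z/2Z × Z/1626Z.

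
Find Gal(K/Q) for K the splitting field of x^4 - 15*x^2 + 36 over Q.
Gal(K/Q) = Z/2Z (cyclic of order 2)

f factors as (x^2 - 3)(x^2 - 12), so the splitting field is K = Q(sqrt(3), sqrt(12)). The squarefree part of 3 is 3 and the squarefree part of 12 is also 3, so sqrt(3) and sqrt(12) are both rational multiples of sqrt(3). Hence Q(sqrt(3)) = Q(sqrt(12)) = Q(sqrt(3)), and the splitting field collapses to a single degree-2 extension with Galois group Z/2Z.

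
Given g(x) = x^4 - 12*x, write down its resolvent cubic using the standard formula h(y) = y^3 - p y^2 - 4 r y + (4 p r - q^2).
h(y) = y^3 - 144

Identify coefficients: p = 0, q = -12, r = 0.
Plug into h(y) = y^3 - p y^2 - 4 r y + (4 p r - q^2):
  h(y) = y^3 - (0) y^2 - 4*(0) y + (4*(0)*(0) - (-12)^2)
       = y^3 + (0) y^2 + (0) y + (-144).
Simplifying: h(y) = y^3 - 144.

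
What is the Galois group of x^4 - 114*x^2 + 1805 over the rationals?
Gal(K/Q) = V_4 (Klein four-group, Z/2Z × Z/2Z)

f factors as (x^2 - 19)(x^2 - 95), so the splitting field is K = Q(sqrt(19), sqrt(95)). The elements 19, 95, 1805 are all non-squares in Q, so sqrt(19) and sqrt(95) generate independent quadratic extensions. Thus [K:Q] = 4 and Gal(K/Q) is generated by the two order-2 automorphisms sqrt(19) ↦ -sqrt(19) and sqrt(95) ↦ -sqrt(95), giving V_4.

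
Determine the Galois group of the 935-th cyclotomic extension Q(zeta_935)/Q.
|Gal(Q(zeta_935)/Q)| = phi(935) = 640; group ≅ (Z/935Z)^* ≅ Z/4Z × Z/10Z × Z/16Z

The n-th cyclotomic polynomial Φ_935(x) is the minimal polynomial of zeta_935 over Q and has degree phi(935) = 640. So Q(zeta_935) is a degree-640 Galois extension with Galois group (Z/935Z)^*. By CRT, (Z/935Z)^* ≅ (Z/5Z)^* × (Z/11Z)^* × (Z/17Z)^*. Each prime-power unit group is (Z/5Z)^* ≅ Z/4Z; (Z/11Z)^* ≅ Z/10Z; (Z/17Z)^* ≅ Z/16Z. Hence Gal(Q(zeta_935)/Q) ≅ Z/4Z × Z/10Z × Z/16Z.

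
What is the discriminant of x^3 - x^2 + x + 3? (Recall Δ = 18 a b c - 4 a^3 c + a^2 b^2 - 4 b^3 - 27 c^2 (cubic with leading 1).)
Δ = -288

For x^3 + a x^2 + b x + c the discriminant is Δ = 18 a b c - 4 a^3 c + a^2 b^2 - 4 b^3 - 27 c^2.
Plug a = -1, b = 1, c = 3:
  18*(-1)*(1)*(3) - 4*(-1)^3*(3) + (-1)^2*(1)^2 - 4*(1)^3 - 27*(3)^2
  = -54 + (12) + 1 + (-4) + (-243)
  = -288.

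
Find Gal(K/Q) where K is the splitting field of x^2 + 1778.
Gal(K/Q) = Z/2Z (cyclic of order 2)

x^2 + 1778 is irreducible over Q since -1778 is not a rational square. The splitting field Q(sqrt(-1778)) has degree 2 over Q, and its unique nontrivial automorphism is sqrt(-1778) ↦ -sqrt(-1778). Hence Gal(Q(sqrt(-1778))/Q) = Z/2Z.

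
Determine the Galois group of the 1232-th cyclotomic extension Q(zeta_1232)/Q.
|Gal(Q(zeta_1232)/Q)| = phi(1232) = 480; group ≅ (Z/1232Z)^* ≅ Z/2Z × Z/4Z × Z/6Z × Z/10Z

The n-th cyclotomic polynomial Φ_1232(x) is the minimal polynomial of zeta_1232 over Q and has degree phi(1232) = 480. So Q(zeta_1232) is a degree-480 Galois extension with Galois group (Z/1232Z)^*. By CRT, (Z/1232Z)^* ≅ (Z/16Z)^* × (Z/7Z)^* × (Z/11Z)^*. Each prime-power unit group is (Z/16Z)^* ≅ Z/2Z × Z/4Z; (Z/7Z)^* ≅ Z/6Z; (Z/11Z)^* ≅ Z/10Z. Hence Gal(Q(zeta_1232)/Q) ≅ Z/2Z × Z/4Z × Z/6Z × Z/10Z.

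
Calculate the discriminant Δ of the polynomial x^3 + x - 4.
Δ = -436

For x^3 + a x^2 + b x + c the discriminant is Δ = 18 a b c - 4 a^3 c + a^2 b^2 - 4 b^3 - 27 c^2.
Plug a = 0, b = 1, c = -4:
  18*(0)*(1)*(-4) - 4*(0)^3*(-4) + (0)^2*(1)^2 - 4*(1)^3 - 27*(-4)^2
  = 0 + (0) + 0 + (-4) + (-432)
  = -436.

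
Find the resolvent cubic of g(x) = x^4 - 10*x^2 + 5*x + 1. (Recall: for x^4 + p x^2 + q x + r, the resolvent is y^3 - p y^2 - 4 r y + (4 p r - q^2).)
h(y) = y^3 + 10*y^2 - 4*y - 65

Identify coefficients: p = -10, q = 5, r = 1.
Plug into h(y) = y^3 - p y^2 - 4 r y + (4 p r - q^2):
  h(y) = y^3 - (-10) y^2 - 4*(1) y + (4*(-10)*(1) - (5)^2)
       = y^3 + (10) y^2 + (-4) y + (-65).
Simplifying: h(y) = y^3 + 10*y^2 - 4*y - 65.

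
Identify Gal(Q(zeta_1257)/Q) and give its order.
|Gal(Q(zeta_1257)/Q)| = phi(1257) = 836; group ≅ (Z/1257Z)^* ≅ Z/2Z × Z/418Z

The n-th cyclotomic polynomial Φ_1257(x) is the minimal polynomial of zeta_1257 over Q and has degree phi(1257) = 836. So Q(zeta_1257) is a degree-836 Galois extension with Galois group (Z/1257Z)^*. By CRT, (Z/1257Z)^* ≅ (Z/3Z)^* × (Z/419Z)^*. Each prime-power unit group is (Z/3Z)^* ≅ Z/2Z; (Z/419Z)^* ≅ Z/418Z. Hence Gal(Q(zeta_1257)/Q) ≅ Z/2Z × Z/418Z.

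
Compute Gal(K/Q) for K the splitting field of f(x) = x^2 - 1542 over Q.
Gal(K/Q) = Z/2Z (cyclic of order 2)

x^2 - 1542 is irreducible over Q since 1542 is not a rational square. The splitting field Q(sqrt(1542)) has degree 2 over Q, and its unique nontrivial automorphism is sqrt(1542) ↦ -sqrt(1542). Hence Gal(Q(sqrt(1542))/Q) = Z/2Z.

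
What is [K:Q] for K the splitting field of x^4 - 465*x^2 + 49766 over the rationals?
[K:Q] = 4

f factors as (x^2 - 298)(x^2 - 167); the splitting field is K = Q(sqrt(298), sqrt(167)). Since 298, 167, and 49766 are all non-squares in Q, the three subfields Q(sqrt(298)), Q(sqrt(167)), Q(sqrt(49766)) are distinct degree-2 extensions, so [K:Q] = 4 (Klein four Galois group).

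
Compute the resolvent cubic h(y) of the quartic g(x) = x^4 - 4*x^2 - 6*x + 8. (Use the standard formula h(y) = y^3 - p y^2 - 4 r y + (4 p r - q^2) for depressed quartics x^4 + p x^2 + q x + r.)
h(y) = y^3 + 4*y^2 - 32*y - 164

Identify coefficients: p = -4, q = -6, r = 8.
Plug into h(y) = y^3 - p y^2 - 4 r y + (4 p r - q^2):
  h(y) = y^3 - (-4) y^2 - 4*(8) y + (4*(-4)*(8) - (-6)^2)
       = y^3 + (4) y^2 + (-32) y + (-164).
Simplifying: h(y) = y^3 + 4*y^2 - 32*y - 164.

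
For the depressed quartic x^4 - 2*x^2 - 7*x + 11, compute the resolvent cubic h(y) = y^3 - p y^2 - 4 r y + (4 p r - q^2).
h(y) = y^3 + 2*y^2 - 44*y - 137

Identify coefficients: p = -2, q = -7, r = 11.
Plug into h(y) = y^3 - p y^2 - 4 r y + (4 p r - q^2):
  h(y) = y^3 - (-2) y^2 - 4*(11) y + (4*(-2)*(11) - (-7)^2)
       = y^3 + (2) y^2 + (-44) y + (-137).
Simplifying: h(y) = y^3 + 2*y^2 - 44*y - 137.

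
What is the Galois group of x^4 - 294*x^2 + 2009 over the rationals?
Gal(K/Q) = V_4 (Klein four-group, Z/2Z × Z/2Z)

f factors as (x^2 - 287)(x^2 - 7), so the splitting field is K = Q(sqrt(287), sqrt(7)). The elements 287, 7, 2009 are all non-squares in Q, so sqrt(287) and sqrt(7) generate independent quadratic extensions. Thus [K:Q] = 4 and Gal(K/Q) is generated by the two order-2 automorphisms sqrt(287) ↦ -sqrt(287) and sqrt(7) ↦ -sqrt(7), giving V_4.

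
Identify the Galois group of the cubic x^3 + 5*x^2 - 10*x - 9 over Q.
Gal(K/Q) = S_3 (symmetric group of order 6)

Compute the discriminant of x^3 + (5)*x^2 + (-10)*x + (-9): Δ = 16913. Since Δ is not a rational square, the Galois group is not contained in A_3; it must be the full S_3 (irreducibility of the cubic rules out anything smaller).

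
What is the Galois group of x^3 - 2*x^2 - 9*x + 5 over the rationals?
Gal(K/Q) = S_3 (symmetric group of order 6)

Compute the discriminant of x^3 + (-2)*x^2 + (-9)*x + (5): Δ = 4345. Since Δ is not a rational square, the Galois group is not contained in A_3; it must be the full S_3 (irreducibility of the cubic rules out anything smaller).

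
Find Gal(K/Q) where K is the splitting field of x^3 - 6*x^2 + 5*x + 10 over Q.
Gal(K/Q) = S_3 (symmetric group of order 6)

Compute the discriminant of x^3 + (-6)*x^2 + (5)*x + (10): Δ = 940. Since Δ is not a rational square, the Galois group is not contained in A_3; it must be the full S_3 (irreducibility of the cubic rules out anything smaller).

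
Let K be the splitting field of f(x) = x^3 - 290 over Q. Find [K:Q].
[K:Q] = 6

x^3 - 290 has one real root r = 290^(1/3) and two complex roots r*zeta_3, r*zeta_3^2 where zeta_3 = e^(2*pi*i/3). The splitting field is Q(r, zeta_3). [Q(r):Q] = 3 and [Q(zeta_3):Q] = 2 with gcd = 1, so [Q(r, zeta_3):Q] = 3 * 2 = 6.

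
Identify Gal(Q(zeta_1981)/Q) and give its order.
|Gal(Q(zeta_1981)/Q)| = phi(1981) = 1692; group ≅ (Z/1981Z)^* ≅ Z/6Z × Z/282Z

The n-th cyclotomic polynomial Φ_1981(x) is the minimal polynomial of zeta_1981 over Q and has degree phi(1981) = 1692. So Q(zeta_1981) is a degree-1692 Galois extension with Galois group (Z/1981Z)^*. By CRT, (Z/1981Z)^* ≅ (Z/7Z)^* × (Z/283Z)^*. Each prime-power unit group is (Z/7Z)^* ≅ Z/6Z; (Z/283Z)^* ≅ Z/282Z. Hence Gal(Q(zeta_1981)/Q) ≅ Z/6Z × Z/282Z.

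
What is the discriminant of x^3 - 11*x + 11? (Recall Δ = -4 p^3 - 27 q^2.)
Δ = 2057

For a depressed cubic x^3 + p x + q the discriminant is Δ = -4 p^3 - 27 q^2 = -4*(-11)^3 - 27*(11)^2 = 5324 - 3267 = 2057.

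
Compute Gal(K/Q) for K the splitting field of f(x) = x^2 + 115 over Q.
Gal(K/Q) = Z/2Z (cyclic of order 2)

x^2 + 115 is irreducible over Q since -115 is not a rational square. The splitting field Q(sqrt(-115)) has degree 2 over Q, and its unique nontrivial automorphism is sqrt(-115) ↦ -sqrt(-115). Hence Gal(Q(sqrt(-115))/Q) = Z/2Z.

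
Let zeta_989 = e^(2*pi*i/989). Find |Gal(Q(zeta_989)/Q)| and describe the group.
|Gal(Q(zeta_989)/Q)| = phi(989) = 924; group ≅ (Z/989Z)^* ≅ Z/22Z × Z/42Z

The n-th cyclotomic polynomial Φ_989(x) is the minimal polynomial of zeta_989 over Q and has degree phi(989) = 924. So Q(zeta_989) is a degree-924 Galois extension with Galois group (Z/989Z)^*. By CRT, (Z/989Z)^* ≅ (Z/23Z)^* × (Z/43Z)^*. Each prime-power unit group is (Z/23Z)^* ≅ Z/22Z; (Z/43Z)^* ≅ Z/42Z. Hence Gal(Q(zeta_989)/Q) ≅ Z/22Z × Z/42Z.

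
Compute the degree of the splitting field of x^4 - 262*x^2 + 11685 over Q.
[K:Q] = 4

f factors as (x^2 - 205)(x^2 - 57); the splitting field is K = Q(sqrt(205), sqrt(57)). Since 205, 57, and 11685 are all non-squares in Q, the three subfields Q(sqrt(205)), Q(sqrt(57)), Q(sqrt(11685)) are distinct degree-2 extensions, so [K:Q] = 4 (Klein four Galois group).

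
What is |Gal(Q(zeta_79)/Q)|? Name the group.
|Gal(Q(zeta_79)/Q)| = phi(79) = 78; group ≅ (Z/79Z)^* ≅ Z/78Z

The n-th cyclotomic polynomial Φ_79(x) is the minimal polynomial of zeta_79 over Q and has degree phi(79) = 78. So Q(zeta_79) is a degree-78 Galois extension with Galois group (Z/79Z)^*. (Z/79Z)^* is cyclic since 79 is an odd prime power (or 4). Hence Gal(Q(zeta_79)/Q) ≅ Z/78Z.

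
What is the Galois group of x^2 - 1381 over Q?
Gal(K/Q) = Z/2Z (cyclic of order 2)

x^2 - 1381 is irreducible over Q since 1381 is not a rational square. The splitting field Q(sqrt(1381)) has degree 2 over Q, and its unique nontrivial automorphism is sqrt(1381) ↦ -sqrt(1381). Hence Gal(Q(sqrt(1381))/Q) = Z/2Z.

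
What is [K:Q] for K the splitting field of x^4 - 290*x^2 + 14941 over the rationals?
[K:Q] = 4

f factors as (x^2 - 223)(x^2 - 67); the splitting field is K = Q(sqrt(223), sqrt(67)). Since 223, 67, and 14941 are all non-squares in Q, the three subfields Q(sqrt(223)), Q(sqrt(67)), Q(sqrt(14941)) are distinct degree-2 extensions, so [K:Q] = 4 (Klein four Galois group).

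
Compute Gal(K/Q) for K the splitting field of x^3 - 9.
Gal(K/Q) = S_3 (symmetric group of order 6)

Compute the discriminant of x^3 + (0)*x^2 + (0)*x + (-9): Δ = -2187. Since Δ is not a rational square, the Galois group is not contained in A_3; it must be the full S_3 (irreducibility of the cubic rules out anything smaller).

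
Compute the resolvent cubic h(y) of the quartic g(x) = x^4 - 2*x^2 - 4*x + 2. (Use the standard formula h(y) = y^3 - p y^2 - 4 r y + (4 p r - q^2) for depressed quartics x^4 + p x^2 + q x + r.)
h(y) = y^3 + 2*y^2 - 8*y - 32

Identify coefficients: p = -2, q = -4, r = 2.
Plug into h(y) = y^3 - p y^2 - 4 r y + (4 p r - q^2):
  h(y) = y^3 - (-2) y^2 - 4*(2) y + (4*(-2)*(2) - (-4)^2)
       = y^3 + (2) y^2 + (-8) y + (-32).
Simplifying: h(y) = y^3 + 2*y^2 - 8*y - 32.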